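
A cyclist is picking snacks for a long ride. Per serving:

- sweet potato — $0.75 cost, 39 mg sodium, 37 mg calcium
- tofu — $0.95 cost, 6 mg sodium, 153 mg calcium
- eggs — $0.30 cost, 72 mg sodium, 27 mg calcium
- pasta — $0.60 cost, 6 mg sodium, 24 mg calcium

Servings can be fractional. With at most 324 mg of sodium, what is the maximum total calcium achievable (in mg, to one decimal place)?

8262.0 mg

Calcium per mg sodium: tofu 25.5, pasta 4, sweet potato 0.9487, eggs 0.375.
With no serving limits, spend the whole sodium allowance on tofu: 324 mg / 6 mg × 153 mg = 8262.0 mg.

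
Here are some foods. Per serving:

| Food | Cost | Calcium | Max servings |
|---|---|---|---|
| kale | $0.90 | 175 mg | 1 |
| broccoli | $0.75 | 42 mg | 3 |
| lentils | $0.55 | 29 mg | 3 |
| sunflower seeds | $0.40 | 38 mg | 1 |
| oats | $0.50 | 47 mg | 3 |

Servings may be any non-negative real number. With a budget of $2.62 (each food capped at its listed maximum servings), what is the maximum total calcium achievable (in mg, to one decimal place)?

337.1 mg

Calcium per dollar: kale 194.4, sunflower seeds 95, oats 94, broccoli 56, lentils 52.73.
Take 1 serving of kale: spends $0.90, +175.0 mg calcium (running total 175.0 mg).
Take 1 serving of sunflower seeds: spends $0.40, +38.0 mg calcium (running total 213.0 mg).
Take 2.64 servings of oats: spends $1.32, +124.1 mg calcium (running total 337.1 mg).
Greedy by best ratio exhausts the cost allowance optimally: 337.1 mg.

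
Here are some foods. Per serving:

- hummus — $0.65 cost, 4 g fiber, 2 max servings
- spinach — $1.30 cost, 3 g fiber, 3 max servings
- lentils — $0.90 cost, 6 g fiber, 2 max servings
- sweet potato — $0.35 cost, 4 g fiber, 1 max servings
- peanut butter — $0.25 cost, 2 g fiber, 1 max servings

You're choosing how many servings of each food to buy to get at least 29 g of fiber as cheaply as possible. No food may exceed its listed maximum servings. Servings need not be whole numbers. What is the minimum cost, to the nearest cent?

Cost per g of fiber: sweet potato $0.0875, peanut butter $0.1250, lentils $0.1500, hummus $0.1625, spinach $0.4333.
Take 1 serving of sweet potato: +4.0 g fiber for $0.35 (total $0.35, still need 25.0 g).
Take 1 serving of peanut butter: +2.0 g fiber for $0.25 (total $0.60, still need 23.0 g).
Take 2 servings of lentils: +12.0 g fiber for $1.80 (total $2.40, still need 11.0 g).
Take 2 servings of hummus: +8.0 g fiber for $1.30 (total $3.70, still need 3.0 g).
Take 1 serving of spinach: +3.0 g fiber for $1.30 (total $5.00, still need 0.0 g).
Filling from the cheapest source first is optimal under one linear minimum: $5.00.

$5.00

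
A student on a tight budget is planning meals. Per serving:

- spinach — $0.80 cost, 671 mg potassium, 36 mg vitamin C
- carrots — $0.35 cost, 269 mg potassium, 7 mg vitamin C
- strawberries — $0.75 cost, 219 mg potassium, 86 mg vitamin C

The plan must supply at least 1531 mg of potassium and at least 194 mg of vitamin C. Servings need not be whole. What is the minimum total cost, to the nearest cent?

With two linear requirements the optimum uses one or two foods; enumerate the corners.
spinach only: max(1531/671, 194/36) = 5.389 servings → $4.31.
carrots only: max(1531/269, 194/7) = 27.71 servings → $9.70.
strawberries only: max(1531/219, 194/86) = 6.991 servings → $5.24.
spinach + carrots: the both-tight solution has a negative serving — not a feasible corner.
spinach + strawberries with both tight: 1.79 servings and 1.507 servings → $2.56.
carrots + strawberries with both tight: 4.129 servings and 1.92 servings → $2.88.
The minimum over all feasible corners is $2.56.

$2.56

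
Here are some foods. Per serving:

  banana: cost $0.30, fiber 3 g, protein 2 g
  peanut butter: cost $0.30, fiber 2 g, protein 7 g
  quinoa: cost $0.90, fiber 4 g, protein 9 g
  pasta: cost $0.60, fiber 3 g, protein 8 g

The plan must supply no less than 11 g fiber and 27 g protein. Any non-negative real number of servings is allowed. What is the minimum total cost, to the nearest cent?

Minimising a linear cost over {fiber ≥ 11, protein ≥ 27, servings ≥ 0} — the optimum is at a vertex, using one or two foods.
banana only: max(11/3, 27/2) = 13.5 servings → $4.05.
peanut butter only: max(11/2, 27/7) = 5.5 servings → $1.65.
quinoa only: max(11/4, 27/9) = 3 servings → $2.70.
pasta only: max(11/3, 27/8) = 3.667 servings → $2.20.
banana + peanut butter with both tight: 1.353 servings and 3.471 servings → $1.45.
banana + quinoa: the both-tight solution has a negative serving — not a feasible corner.
banana + pasta with both tight: 0.3889 servings and 3.278 servings → $2.08.
peanut butter + quinoa with both tight: 0.9 servings and 2.3 servings → $2.34.
peanut butter + pasta with both targets exact would need a negative amount; discard.
quinoa + pasta with both tight: 1.4 servings and 1.8 servings → $2.34.
So the least-cost plan costs $1.45.

$1.45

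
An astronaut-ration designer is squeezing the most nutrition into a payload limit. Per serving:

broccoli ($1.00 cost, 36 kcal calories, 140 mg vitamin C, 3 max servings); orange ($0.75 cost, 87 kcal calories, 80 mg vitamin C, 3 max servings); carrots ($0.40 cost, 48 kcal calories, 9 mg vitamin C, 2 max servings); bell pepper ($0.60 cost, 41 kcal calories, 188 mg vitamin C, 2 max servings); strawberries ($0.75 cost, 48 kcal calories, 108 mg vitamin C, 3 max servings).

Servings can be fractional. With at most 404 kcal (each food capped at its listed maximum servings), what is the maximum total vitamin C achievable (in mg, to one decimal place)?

1184.4 mg

Vitamin C per kcal: bell pepper 4.585, broccoli 3.889, strawberries 2.25, orange 0.9195, carrots 0.1875.
Take 2 servings of bell pepper: uses 82 kcal, +376.0 mg vitamin C (running total 376.0 mg).
Take 3 servings of broccoli: uses 108 kcal, +420.0 mg vitamin C (running total 796.0 mg).
Take 3 servings of strawberries: uses 144 kcal, +324.0 mg vitamin C (running total 1120.0 mg).
Take 0.8046 servings of orange: uses 70 kcal, +64.4 mg vitamin C (running total 1184.4 mg).
Greedy by best ratio exhausts the calories allowance optimally: 1184.4 mg.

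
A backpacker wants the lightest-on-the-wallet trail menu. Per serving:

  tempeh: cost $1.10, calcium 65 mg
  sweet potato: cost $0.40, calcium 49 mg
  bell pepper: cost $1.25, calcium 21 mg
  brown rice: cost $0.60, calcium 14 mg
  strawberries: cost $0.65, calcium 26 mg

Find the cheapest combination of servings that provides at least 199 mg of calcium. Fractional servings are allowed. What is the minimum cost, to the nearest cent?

$1.62

Cost per mg of calcium: sweet potato $0.0082, tempeh $0.0169, strawberries $0.0250, brown rice $0.0429, bell pepper $0.0595.
With no serving limits, use only sweet potato: 199 mg / 49 mg = 4.061 servings × $0.40 = $1.62.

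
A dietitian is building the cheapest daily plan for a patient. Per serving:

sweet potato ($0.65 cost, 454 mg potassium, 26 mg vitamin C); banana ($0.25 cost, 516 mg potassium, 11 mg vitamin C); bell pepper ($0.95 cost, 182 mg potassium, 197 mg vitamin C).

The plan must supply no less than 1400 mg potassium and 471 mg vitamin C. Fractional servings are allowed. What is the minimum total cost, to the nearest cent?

The cheapest plan sits at a corner of the feasible region — with two constraints it uses at most two foods.
sweet potato only: max(1400/454, 471/26) = 18.12 servings → $11.78.
banana only: max(1400/516, 471/11) = 42.82 servings → $10.70.
bell pepper only: max(1400/182, 471/197) = 7.692 servings → $7.31.
sweet potato + banana: intersection lies outside the first quadrant.
sweet potato + bell pepper with both tight: 2.244 servings and 2.095 servings → $3.45.
banana + bell pepper with both tight: 1.907 servings and 2.284 servings → $2.65.
So the least-cost plan costs $2.65.

$2.65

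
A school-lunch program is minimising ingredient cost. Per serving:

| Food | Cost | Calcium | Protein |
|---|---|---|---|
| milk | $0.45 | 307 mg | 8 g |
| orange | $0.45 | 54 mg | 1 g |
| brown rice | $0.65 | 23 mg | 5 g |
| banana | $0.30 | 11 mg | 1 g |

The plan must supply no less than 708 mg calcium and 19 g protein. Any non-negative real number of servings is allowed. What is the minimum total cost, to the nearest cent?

$1.07

This is a tiny linear program; its minimum lies at a vertex of the feasible set. List the vertices and price them.
milk only: max(708/307, 19/8) = 2.375 servings → $1.07.
orange only: max(708/54, 19/1) = 19 servings → $8.55.
brown rice only: max(708/23, 19/5) = 30.78 servings → $20.01.
banana only: max(708/11, 19/1) = 64.36 servings → $19.31.
milk + orange with both targets exact would need a negative amount; discard.
milk + brown rice with both tight: 2.297 servings and 0.1251 servings → $1.11.
milk + banana with both tight: 2.279 servings and 0.7717 servings → $1.26.
orange + brown rice with both tight: 12.56 servings and 1.287 servings → $6.49.
orange + banana with both tight: 11.6 servings and 7.395 servings → $7.44.
brown rice + banana: intersection lies outside the first quadrant.
Cheapest feasible corner: $1.07.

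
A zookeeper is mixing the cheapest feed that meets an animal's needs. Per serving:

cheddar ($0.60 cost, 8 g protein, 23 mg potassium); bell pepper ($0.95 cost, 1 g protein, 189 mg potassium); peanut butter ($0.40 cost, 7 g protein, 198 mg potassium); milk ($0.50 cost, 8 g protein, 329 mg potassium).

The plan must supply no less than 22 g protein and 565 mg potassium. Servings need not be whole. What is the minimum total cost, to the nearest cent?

Two binding constraints pin down two serving amounts, so the optimal mix uses at most two foods. The candidates are each food alone (scaled to the tighter of protein/potassium) and each pair with both constraints tight.
cheddar only: max(22/8, 565/23) = 24.57 servings → $14.74.
bell pepper only: max(22/1, 565/189) = 22 servings → $20.90.
peanut butter only: max(22/7, 565/198) = 3.143 servings → $1.26.
milk only: max(22/8, 565/329) = 2.75 servings → $1.38.
cheddar + bell pepper with both tight: 2.413 servings and 2.696 servings → $4.01.
cheddar + peanut butter with both tight: 0.2818 servings and 2.821 servings → $1.30.
cheddar + milk with both tight: 1.11 servings and 1.64 servings → $1.49.
bell pepper + peanut butter: the both-tight solution has a negative serving — not a feasible corner.
bell pepper + milk: the both-tight solution has a negative serving — not a feasible corner.
peanut butter + milk: intersection lies outside the first quadrant.
So the least-cost plan costs $1.26.

$1.26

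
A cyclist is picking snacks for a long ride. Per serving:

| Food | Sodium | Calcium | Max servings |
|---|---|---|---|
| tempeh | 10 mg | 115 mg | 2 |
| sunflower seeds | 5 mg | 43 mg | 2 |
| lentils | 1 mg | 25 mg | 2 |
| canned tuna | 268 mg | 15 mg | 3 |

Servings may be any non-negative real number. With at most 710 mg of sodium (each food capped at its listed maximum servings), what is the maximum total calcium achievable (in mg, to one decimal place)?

403.9 mg

Calcium per mg sodium: lentils 25, tempeh 11.5, sunflower seeds 8.6, canned tuna 0.05597.
Take 2 servings of lentils: uses 2 mg sodium, +50.0 mg calcium (running total 50.0 mg).
Take 2 servings of tempeh: uses 20 mg sodium, +230.0 mg calcium (running total 280.0 mg).
Take 2 servings of sunflower seeds: uses 10 mg sodium, +86.0 mg calcium (running total 366.0 mg).
Take 2.53 servings of canned tuna: uses 678 mg sodium, +37.9 mg calcium (running total 403.9 mg).
Filling greedily by calcium-per-mg sodium is optimal for one linear limit, giving 403.9 mg.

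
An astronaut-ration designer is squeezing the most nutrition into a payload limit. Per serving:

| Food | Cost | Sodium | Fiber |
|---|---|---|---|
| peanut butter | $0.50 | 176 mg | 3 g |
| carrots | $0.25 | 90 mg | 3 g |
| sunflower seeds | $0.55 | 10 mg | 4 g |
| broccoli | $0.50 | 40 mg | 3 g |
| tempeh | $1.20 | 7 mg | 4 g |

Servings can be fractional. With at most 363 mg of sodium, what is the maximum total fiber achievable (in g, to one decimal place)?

Fiber per mg sodium: tempeh 0.5714, sunflower seeds 0.4, broccoli 0.075, carrots 0.03333, peanut butter 0.01705.
With no serving limits, spend the whole sodium allowance on tempeh: 363 mg / 7 mg × 4 g = 207.4 g.

207.4 g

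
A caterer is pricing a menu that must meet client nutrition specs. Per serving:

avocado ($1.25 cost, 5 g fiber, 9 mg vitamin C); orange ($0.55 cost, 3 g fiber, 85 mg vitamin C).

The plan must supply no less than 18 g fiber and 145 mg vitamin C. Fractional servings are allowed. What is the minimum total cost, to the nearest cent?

$3.30

At the optimum either one food covers both requirements or two foods hit both targets exactly; no other combination can be cheaper.
avocado only: max(18/5, 145/9) = 16.11 servings → $20.14.
orange only: max(18/3, 145/85) = 6 servings → $3.30.
avocado + orange with both tight: 2.751 servings and 1.415 servings → $4.22.
The minimum over all feasible corners is $3.30.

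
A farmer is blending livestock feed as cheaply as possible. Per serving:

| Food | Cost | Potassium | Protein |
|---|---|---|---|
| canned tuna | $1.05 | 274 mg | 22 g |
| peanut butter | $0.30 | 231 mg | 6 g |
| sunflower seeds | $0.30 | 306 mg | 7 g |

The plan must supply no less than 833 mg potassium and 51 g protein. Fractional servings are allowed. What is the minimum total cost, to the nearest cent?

Check every corner: each single food scaled to meet both minima, and each pair solved so both constraints bind.
canned tuna only: max(833/274, 51/22) = 3.04 servings → $3.19.
peanut butter only: max(833/231, 51/6) = 8.5 servings → $2.55.
sunflower seeds only: max(833/306, 51/7) = 7.286 servings → $2.19.
canned tuna + peanut butter with both tight: 1.973 servings and 1.266 servings → $2.45.
canned tuna + sunflower seeds with both tight: 2.031 servings and 0.904 servings → $2.40.
peanut butter + sunflower seeds with both targets exact would need a negative amount; discard.
So the least-cost plan costs $2.19.

$2.19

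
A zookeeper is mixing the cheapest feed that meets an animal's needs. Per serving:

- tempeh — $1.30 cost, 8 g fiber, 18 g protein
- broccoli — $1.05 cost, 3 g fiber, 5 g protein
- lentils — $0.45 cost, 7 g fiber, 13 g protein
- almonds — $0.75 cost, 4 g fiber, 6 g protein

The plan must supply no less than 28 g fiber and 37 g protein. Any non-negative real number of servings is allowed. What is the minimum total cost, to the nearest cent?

$1.80

For a min-cost LP with two ≥-constraints, a basic feasible solution has at most two positive variables.
tempeh only: max(28/8, 37/18) = 3.5 servings → $4.55.
broccoli only: max(28/3, 37/5) = 9.333 servings → $9.80.
lentils only: max(28/7, 37/13) = 4 servings → $1.80.
almonds only: max(28/4, 37/6) = 7 servings → $5.25.
tempeh + broccoli: the both-tight solution has a negative serving — not a feasible corner.
tempeh + lentils with both targets exact would need a negative amount; discard.
tempeh + almonds: intersection lies outside the first quadrant.
broccoli + lentils with both targets exact would need a negative amount; discard.
broccoli + almonds: the both-tight solution has a negative serving — not a feasible corner.
lentils + almonds with both targets exact would need a negative amount; discard.
The minimum over all feasible corners is $1.80.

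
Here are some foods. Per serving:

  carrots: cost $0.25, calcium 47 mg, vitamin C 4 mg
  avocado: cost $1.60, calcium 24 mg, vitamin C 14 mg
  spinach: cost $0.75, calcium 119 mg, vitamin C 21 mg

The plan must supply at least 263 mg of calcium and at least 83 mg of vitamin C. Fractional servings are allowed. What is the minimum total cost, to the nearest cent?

$2.96

carrots only: max(263/47, 83/4) = 20.75 servings → $5.19.
avocado only: max(263/24, 83/14) = 10.96 servings → $17.53.
spinach only: max(263/119, 83/21) = 3.952 servings → $2.96.
carrots + avocado with both tight: 3.007 servings and 5.069 servings → $8.86.
carrots + spinach with both targets exact would need a negative amount; discard.
avocado + spinach with both tight: 3.747 servings and 1.454 servings → $7.09.
So the least-cost plan costs $2.96.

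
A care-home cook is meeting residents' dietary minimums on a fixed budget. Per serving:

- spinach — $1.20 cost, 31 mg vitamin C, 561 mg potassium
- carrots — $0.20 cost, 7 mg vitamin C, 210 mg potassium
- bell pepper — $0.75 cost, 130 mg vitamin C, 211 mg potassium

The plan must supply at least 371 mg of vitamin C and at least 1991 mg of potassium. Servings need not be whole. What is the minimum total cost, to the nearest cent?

The cheapest plan sits at a corner of the feasible region — with two constraints it uses at most two foods.
spinach only: max(371/31, 1991/561) = 11.97 servings → $14.36.
carrots only: max(371/7, 1991/210) = 53 servings → $10.60.
bell pepper only: max(371/130, 1991/211) = 9.436 servings → $7.08.
spinach + carrots: the both-tight solution has a negative serving — not a feasible corner.
spinach + bell pepper with both tight: 2.72 servings and 2.205 servings → $4.92.
carrots + bell pepper with both tight: 6.992 servings and 2.477 servings → $3.26.
So the least-cost plan costs $3.26.

$3.26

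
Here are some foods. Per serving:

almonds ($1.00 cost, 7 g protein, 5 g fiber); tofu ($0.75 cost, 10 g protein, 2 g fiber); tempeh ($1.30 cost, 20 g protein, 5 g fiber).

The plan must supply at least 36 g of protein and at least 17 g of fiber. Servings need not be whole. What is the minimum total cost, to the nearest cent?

$3.68

For a min-cost LP with two ≥-constraints, a basic feasible solution has at most two positive variables.
almonds only: max(36/7, 17/5) = 5.143 servings → $5.14.
tofu only: max(36/10, 17/2) = 8.5 servings → $6.38.
tempeh only: max(36/20, 17/5) = 3.4 servings → $4.42.
almonds + tofu with both tight: 2.722 servings and 1.694 servings → $3.99.
almonds + tempeh with both tight: 2.462 servings and 0.9385 servings → $3.68.
tofu + tempeh with both targets exact would need a negative amount; discard.
So the least-cost plan costs $3.68.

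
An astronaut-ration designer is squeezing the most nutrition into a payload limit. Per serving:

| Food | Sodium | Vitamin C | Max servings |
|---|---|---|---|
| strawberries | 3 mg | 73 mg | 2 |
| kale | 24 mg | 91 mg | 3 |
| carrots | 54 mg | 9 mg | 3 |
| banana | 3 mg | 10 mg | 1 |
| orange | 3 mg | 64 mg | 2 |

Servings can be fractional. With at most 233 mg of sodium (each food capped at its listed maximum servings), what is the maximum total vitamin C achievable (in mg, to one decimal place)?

Vitamin C per mg sodium: strawberries 24.33, orange 21.33, kale 3.792, banana 3.333, carrots 0.1667.
Take 2 servings of strawberries: uses 6 mg sodium, +146.0 mg vitamin C (running total 146.0 mg).
Take 2 servings of orange: uses 6 mg sodium, +128.0 mg vitamin C (running total 274.0 mg).
Take 3 servings of kale: uses 72 mg sodium, +273.0 mg vitamin C (running total 547.0 mg).
Take 1 serving of banana: uses 3 mg sodium, +10.0 mg vitamin C (running total 557.0 mg).
Take 2.704 servings of carrots: uses 146 mg sodium, +24.3 mg vitamin C (running total 581.3 mg).
Filling greedily by vitamin C-per-mg sodium is optimal for one linear limit, giving 581.3 mg.

581.3 mg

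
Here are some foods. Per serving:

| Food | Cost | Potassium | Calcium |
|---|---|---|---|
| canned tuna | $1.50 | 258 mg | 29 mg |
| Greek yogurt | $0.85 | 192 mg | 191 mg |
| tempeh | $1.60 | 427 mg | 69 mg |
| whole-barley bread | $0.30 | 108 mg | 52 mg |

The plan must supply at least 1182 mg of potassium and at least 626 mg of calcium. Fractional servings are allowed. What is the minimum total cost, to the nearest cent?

$3.47

A basic optimal solution has at most two foods positive. Try each food alone and each pair with both targets met exactly.
canned tuna only: max(1182/258, 626/29) = 21.59 servings → $32.38.
Greek yogurt only: max(1182/192, 626/191) = 6.156 servings → $5.23.
tempeh only: max(1182/427, 626/69) = 9.072 servings → $14.52.
whole-barley bread only: max(1182/108, 626/52) = 12.04 servings → $3.61.
canned tuna + Greek yogurt with both tight: 2.415 servings and 2.911 servings → $6.10.
canned tuna + tempeh: the both-tight solution has a negative serving — not a feasible corner.
canned tuna + whole-barley bread with both targets exact would need a negative amount; discard.
Greek yogurt + tempeh with both tight: 2.719 servings and 1.545 servings → $4.78.
Greek yogurt + whole-barley bread with both tight: 0.5772 servings and 9.918 servings → $3.47.
tempeh + whole-barley bread with both targets exact would need a negative amount; discard.
So the least-cost plan costs $3.47.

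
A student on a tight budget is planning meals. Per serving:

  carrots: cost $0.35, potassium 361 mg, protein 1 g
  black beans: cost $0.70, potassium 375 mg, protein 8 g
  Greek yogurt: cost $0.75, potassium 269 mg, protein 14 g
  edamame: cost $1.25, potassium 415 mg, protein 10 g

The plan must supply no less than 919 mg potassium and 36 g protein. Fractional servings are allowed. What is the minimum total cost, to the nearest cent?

$2.13

carrots only: max(919/361, 36/1) = 36 servings → $12.60.
black beans only: max(919/375, 36/8) = 4.5 servings → $3.15.
Greek yogurt only: max(919/269, 36/14) = 3.416 servings → $2.56.
edamame only: max(919/415, 36/10) = 3.6 servings → $4.50.
carrots + black beans with both targets exact would need a negative amount; discard.
carrots + Greek yogurt with both tight: 0.665 servings and 2.524 servings → $2.13.
carrots + edamame with both targets exact would need a negative amount; discard.
black beans + Greek yogurt with both tight: 1.027 servings and 1.985 servings → $2.21.
black beans + edamame with both targets exact would need a negative amount; discard.
Greek yogurt + edamame with both tight: 1.843 servings and 1.02 servings → $2.66.
Cheapest feasible corner: $2.13.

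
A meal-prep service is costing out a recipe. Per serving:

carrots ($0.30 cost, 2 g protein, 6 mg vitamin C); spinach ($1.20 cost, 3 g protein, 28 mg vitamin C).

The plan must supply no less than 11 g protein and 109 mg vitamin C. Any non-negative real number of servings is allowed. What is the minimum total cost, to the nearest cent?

$4.67

Minimising a linear cost over {protein ≥ 11, vitamin C ≥ 109, servings ≥ 0} — the optimum is at a vertex, using one or two foods.
carrots only: max(11/2, 109/6) = 18.17 servings → $5.45.
spinach only: max(11/3, 109/28) = 3.893 servings → $4.67.
carrots + spinach: intersection lies outside the first quadrant.
So the least-cost plan costs $4.67.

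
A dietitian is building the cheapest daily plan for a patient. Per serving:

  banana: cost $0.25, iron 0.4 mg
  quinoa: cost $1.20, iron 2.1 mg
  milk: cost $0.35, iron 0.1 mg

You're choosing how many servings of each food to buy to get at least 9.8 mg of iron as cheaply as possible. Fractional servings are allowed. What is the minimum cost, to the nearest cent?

$5.60

Cost per mg of iron: quinoa $0.5714, banana $0.6250, milk $3.5000.
With no serving limits, use only quinoa: 9.8 mg / 2.1 mg = 4.667 servings × $1.20 = $5.60.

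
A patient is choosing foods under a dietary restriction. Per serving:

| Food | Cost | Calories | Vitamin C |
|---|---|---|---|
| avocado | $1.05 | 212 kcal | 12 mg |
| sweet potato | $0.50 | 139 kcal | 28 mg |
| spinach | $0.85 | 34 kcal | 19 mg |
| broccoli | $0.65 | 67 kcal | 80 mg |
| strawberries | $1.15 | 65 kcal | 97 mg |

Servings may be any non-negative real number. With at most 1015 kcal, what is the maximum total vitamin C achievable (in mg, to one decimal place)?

1514.7 mg

Vitamin C per kcal: strawberries 1.492, broccoli 1.194, spinach 0.5588, sweet potato 0.2014, avocado 0.0566.
With no serving limits, spend the whole calories allowance on strawberries: 1015 kcal / 65 kcal × 97 mg = 1514.7 mg.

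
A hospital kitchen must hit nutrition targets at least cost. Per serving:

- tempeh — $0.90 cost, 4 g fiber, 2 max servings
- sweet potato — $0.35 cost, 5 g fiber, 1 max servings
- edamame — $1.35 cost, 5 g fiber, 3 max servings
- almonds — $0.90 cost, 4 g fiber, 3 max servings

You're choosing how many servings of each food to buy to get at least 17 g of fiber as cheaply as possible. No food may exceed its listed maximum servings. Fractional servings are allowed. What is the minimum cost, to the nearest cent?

Cost per g of fiber: sweet potato $0.0700, tempeh $0.2250, almonds $0.2250, edamame $0.2700.
Take 1 serving of sweet potato: +5.0 g fiber for $0.35 (total $0.35, still need 12.0 g).
Take 2 servings of tempeh: +8.0 g fiber for $1.80 (total $2.15, still need 4.0 g).
Take 1 serving of almonds: +4.0 g fiber for $0.90 (total $3.05, still need 0.0 g).
Filling from the cheapest source first is optimal under one linear minimum: $3.05.

$3.05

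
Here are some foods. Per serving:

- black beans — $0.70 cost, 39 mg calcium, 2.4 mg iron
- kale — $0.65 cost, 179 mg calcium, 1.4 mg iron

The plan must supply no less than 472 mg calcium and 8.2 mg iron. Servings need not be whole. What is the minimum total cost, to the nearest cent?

A basic optimal solution has at most two foods positive. Try each food alone and each pair with both targets met exactly.
black beans only: max(472/39, 8.2/2.4) = 12.1 servings → $8.47.
kale only: max(472/179, 8.2/1.4) = 5.857 servings → $3.81.
black beans + kale with both tight: 2.152 servings and 2.168 servings → $2.92.
The minimum over all feasible corners is $2.92.

$2.92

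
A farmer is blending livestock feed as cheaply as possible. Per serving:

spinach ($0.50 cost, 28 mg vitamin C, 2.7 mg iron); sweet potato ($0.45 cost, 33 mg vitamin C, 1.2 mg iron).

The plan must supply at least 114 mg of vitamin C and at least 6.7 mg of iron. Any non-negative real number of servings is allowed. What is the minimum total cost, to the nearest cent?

At the optimum either one food covers both requirements or two foods hit both targets exactly; no other combination can be cheaper.
spinach only: max(114/28, 6.7/2.7) = 4.071 servings → $2.04.
sweet potato only: max(114/33, 6.7/1.2) = 5.583 servings → $2.51.
spinach + sweet potato with both tight: 1.519 servings and 2.166 servings → $1.73.
The minimum over all feasible corners is $1.73.

$1.73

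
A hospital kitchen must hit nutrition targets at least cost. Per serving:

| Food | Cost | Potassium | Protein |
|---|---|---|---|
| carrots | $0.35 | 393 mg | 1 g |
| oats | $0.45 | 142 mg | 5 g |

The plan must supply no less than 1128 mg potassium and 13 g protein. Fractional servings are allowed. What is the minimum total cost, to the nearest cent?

$1.71

carrots only: max(1128/393, 13/1) = 13 servings → $4.55.
oats only: max(1128/142, 13/5) = 7.944 servings → $3.57.
carrots + oats with both tight: 2.081 servings and 2.184 servings → $1.71.
The minimum over all feasible corners is $1.71.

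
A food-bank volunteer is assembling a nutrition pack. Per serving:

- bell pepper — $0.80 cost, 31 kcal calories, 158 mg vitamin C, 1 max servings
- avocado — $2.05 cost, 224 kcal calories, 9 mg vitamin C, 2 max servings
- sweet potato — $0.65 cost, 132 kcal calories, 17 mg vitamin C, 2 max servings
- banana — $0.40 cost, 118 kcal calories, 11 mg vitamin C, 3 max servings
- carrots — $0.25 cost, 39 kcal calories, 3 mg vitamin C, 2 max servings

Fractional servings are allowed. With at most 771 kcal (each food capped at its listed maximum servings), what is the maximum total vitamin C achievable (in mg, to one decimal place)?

Vitamin C per kcal: bell pepper 5.097, sweet potato 0.1288, banana 0.09322, carrots 0.07692, avocado 0.04018.
Take 1 serving of bell pepper: uses 31 kcal, +158.0 mg vitamin C (running total 158.0 mg).
Take 2 servings of sweet potato: uses 264 kcal, +34.0 mg vitamin C (running total 192.0 mg).
Take 3 servings of banana: uses 354 kcal, +33.0 mg vitamin C (running total 225.0 mg).
Take 2 servings of carrots: uses 78 kcal, +6.0 mg vitamin C (running total 231.0 mg).
Take 0.1964 servings of avocado: uses 44 kcal, +1.8 mg vitamin C (running total 232.8 mg).
Greedy by best ratio exhausts the calories allowance optimally: 232.8 mg.

232.8 mg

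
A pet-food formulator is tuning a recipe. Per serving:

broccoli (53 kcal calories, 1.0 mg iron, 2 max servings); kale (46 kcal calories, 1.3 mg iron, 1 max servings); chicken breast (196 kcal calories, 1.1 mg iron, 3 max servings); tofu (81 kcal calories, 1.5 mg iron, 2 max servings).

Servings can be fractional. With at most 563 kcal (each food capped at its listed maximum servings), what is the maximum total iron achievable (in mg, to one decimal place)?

Iron per kcal: kale 0.02826, broccoli 0.01887, tofu 0.01852, chicken breast 0.005612.
Take 1 serving of kale: uses 46 kcal, +1.3 mg iron (running total 1.3 mg).
Take 2 servings of broccoli: uses 106 kcal, +2.0 mg iron (running total 3.3 mg).
Take 2 servings of tofu: uses 162 kcal, +3.0 mg iron (running total 6.3 mg).
Take 1.27 servings of chicken breast: uses 249 kcal, +1.4 mg iron (running total 7.7 mg).
Greedy by best ratio exhausts the calories allowance optimally: 7.7 mg.

7.7 mg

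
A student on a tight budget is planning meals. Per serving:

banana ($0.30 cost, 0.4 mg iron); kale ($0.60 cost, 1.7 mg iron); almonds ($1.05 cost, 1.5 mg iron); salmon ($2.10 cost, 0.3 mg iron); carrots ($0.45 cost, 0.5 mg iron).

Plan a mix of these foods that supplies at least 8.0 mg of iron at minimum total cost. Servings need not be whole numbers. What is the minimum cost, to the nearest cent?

Cost per mg of iron: kale $0.3529, almonds $0.7000, banana $0.7500, carrots $0.9000, salmon $7.0000.
With no serving limits, use only kale: 8.0 mg / 1.7 mg = 4.706 servings × $0.60 = $2.82.

$2.82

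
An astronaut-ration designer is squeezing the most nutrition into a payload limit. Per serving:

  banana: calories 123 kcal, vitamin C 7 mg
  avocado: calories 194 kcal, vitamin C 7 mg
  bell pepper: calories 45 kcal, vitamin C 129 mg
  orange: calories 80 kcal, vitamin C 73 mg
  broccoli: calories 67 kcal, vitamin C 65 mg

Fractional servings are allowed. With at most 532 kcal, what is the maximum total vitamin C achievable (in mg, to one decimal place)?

1525.1 mg

Vitamin C per kcal: bell pepper 2.867, broccoli 0.9701, orange 0.9125, banana 0.05691, avocado 0.03608.
With no serving limits, spend the whole calories allowance on bell pepper: 532 kcal / 45 kcal × 129 mg = 1525.1 mg.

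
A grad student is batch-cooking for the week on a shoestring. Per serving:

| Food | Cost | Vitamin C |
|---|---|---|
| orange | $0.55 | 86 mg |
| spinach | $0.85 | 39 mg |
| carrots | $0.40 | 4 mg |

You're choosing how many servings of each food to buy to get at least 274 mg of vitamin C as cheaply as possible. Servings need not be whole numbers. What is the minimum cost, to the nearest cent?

Cost per mg of vitamin C: orange $0.0064, spinach $0.0218, carrots $0.1000.
With no serving limits, use only orange: 274 mg / 86 mg = 3.186 servings × $0.55 = $1.75.

$1.75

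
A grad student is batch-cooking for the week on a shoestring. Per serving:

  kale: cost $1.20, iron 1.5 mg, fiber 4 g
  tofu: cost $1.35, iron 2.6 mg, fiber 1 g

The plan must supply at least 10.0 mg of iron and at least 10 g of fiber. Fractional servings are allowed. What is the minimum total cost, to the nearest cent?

With two linear requirements the optimum uses one or two foods; enumerate the corners.
kale only: max(10.0/1.5, 10/4) = 6.667 servings → $8.00.
tofu only: max(10.0/2.6, 10/1) = 10 servings → $13.50.
kale + tofu with both tight: 1.798 servings and 2.809 servings → $5.95.
So the least-cost plan costs $5.95.

$5.95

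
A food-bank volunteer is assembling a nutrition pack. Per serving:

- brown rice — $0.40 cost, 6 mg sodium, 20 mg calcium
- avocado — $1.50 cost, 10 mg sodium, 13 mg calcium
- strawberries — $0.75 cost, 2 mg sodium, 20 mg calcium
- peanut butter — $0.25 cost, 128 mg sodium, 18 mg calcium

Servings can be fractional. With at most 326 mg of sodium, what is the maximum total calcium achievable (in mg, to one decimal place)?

3260.0 mg

Calcium per mg sodium: strawberries 10, brown rice 3.333, avocado 1.3, peanut butter 0.1406.
With no serving limits, spend the whole sodium allowance on strawberries: 326 mg / 2 mg × 20 mg = 3260.0 mg.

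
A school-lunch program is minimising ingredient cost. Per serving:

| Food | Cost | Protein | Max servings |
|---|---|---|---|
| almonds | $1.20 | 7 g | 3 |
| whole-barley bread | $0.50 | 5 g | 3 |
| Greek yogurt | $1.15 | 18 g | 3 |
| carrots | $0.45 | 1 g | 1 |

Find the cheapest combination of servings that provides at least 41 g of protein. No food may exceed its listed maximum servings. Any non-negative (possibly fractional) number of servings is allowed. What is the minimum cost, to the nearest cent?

Cost per g of protein: Greek yogurt $0.0639, whole-barley bread $0.1000, almonds $0.1714, carrots $0.4500.
Take 2.278 servings of Greek yogurt: +41.0 g protein for $2.62 (total $2.62, still need 0.0 g).
Greedy by cheapest-per-g is optimal for a single linear constraint, so the minimum cost is $2.62.

$2.62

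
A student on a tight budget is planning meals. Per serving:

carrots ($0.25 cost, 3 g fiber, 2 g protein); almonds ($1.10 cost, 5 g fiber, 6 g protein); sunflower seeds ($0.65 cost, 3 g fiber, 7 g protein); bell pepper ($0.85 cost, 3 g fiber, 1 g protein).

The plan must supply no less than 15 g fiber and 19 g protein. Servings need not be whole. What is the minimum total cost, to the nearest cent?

$1.97

carrots only: max(15/3, 19/2) = 9.5 servings → $2.38.
almonds only: max(15/5, 19/6) = 3.167 servings → $3.48.
sunflower seeds only: max(15/3, 19/7) = 5 servings → $3.25.
bell pepper only: max(15/3, 19/1) = 19 servings → $16.15.
carrots + almonds with both targets exact would need a negative amount; discard.
carrots + sunflower seeds with both tight: 3.2 servings and 1.8 servings → $1.97.
carrots + bell pepper with both targets exact would need a negative amount; discard.
almonds + sunflower seeds with both tight: 2.824 servings and 0.2941 servings → $3.30.
almonds + bell pepper: the both-tight solution has a negative serving — not a feasible corner.
sunflower seeds + bell pepper with both tight: 2.333 servings and 2.667 servings → $3.78.
The minimum over all feasible corners is $1.97.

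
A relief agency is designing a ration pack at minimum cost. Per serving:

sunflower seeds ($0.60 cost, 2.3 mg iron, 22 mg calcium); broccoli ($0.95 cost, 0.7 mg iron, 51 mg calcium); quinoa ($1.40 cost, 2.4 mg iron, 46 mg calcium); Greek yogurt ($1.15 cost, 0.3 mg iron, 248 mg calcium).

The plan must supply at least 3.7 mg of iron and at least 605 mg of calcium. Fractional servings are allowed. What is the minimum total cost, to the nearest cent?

Check every corner: each single food scaled to meet both minima, and each pair solved so both constraints bind.
sunflower seeds only: max(3.7/2.3, 605/22) = 27.5 servings → $16.50.
broccoli only: max(3.7/0.7, 605/51) = 11.86 servings → $11.27.
quinoa only: max(3.7/2.4, 605/46) = 13.15 servings → $18.41.
Greek yogurt only: max(3.7/0.3, 605/248) = 12.33 servings → $14.18.
sunflower seeds + broccoli: intersection lies outside the first quadrant.
sunflower seeds + quinoa with both targets exact would need a negative amount; discard.
sunflower seeds + Greek yogurt with both tight: 1.306 servings and 2.324 servings → $3.46.
broccoli + quinoa: intersection lies outside the first quadrant.
broccoli + Greek yogurt with both tight: 4.65 servings and 1.483 servings → $6.12.
quinoa + Greek yogurt with both tight: 1.266 servings and 2.205 servings → $4.31.
So the least-cost plan costs $3.46.

$3.46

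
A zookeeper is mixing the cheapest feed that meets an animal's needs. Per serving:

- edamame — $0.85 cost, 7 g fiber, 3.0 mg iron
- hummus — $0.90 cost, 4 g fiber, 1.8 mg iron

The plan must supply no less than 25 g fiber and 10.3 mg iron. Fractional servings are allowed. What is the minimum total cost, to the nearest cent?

$3.04

An LP optimum is at a vertex; with two nutrient constraints at most two foods are used. Check each candidate.
edamame only: max(25/7, 10.3/3.0) = 3.571 servings → $3.04.
hummus only: max(25/4, 10.3/1.8) = 6.25 servings → $5.62.
edamame + hummus with both targets exact would need a negative amount; discard.
So the least-cost plan costs $3.04.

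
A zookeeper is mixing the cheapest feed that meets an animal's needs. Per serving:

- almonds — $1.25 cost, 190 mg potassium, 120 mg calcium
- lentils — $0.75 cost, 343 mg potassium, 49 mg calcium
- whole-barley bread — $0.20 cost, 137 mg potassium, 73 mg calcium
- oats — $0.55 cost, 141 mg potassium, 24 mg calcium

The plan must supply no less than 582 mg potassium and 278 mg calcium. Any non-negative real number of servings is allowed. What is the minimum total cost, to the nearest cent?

$0.85

With two linear requirements the optimum uses one or two foods; enumerate the corners.
almonds only: max(582/190, 278/120) = 3.063 servings → $3.83.
lentils only: max(582/343, 278/49) = 5.673 servings → $4.26.
whole-barley bread only: max(582/137, 278/73) = 4.248 servings → $0.85.
oats only: max(582/141, 278/24) = 11.58 servings → $6.37.
almonds + lentils with both tight: 2.098 servings and 0.5344 servings → $3.02.
almonds + whole-barley bread: intersection lies outside the first quadrant.
almonds + oats with both tight: 2.041 servings and 1.377 servings → $3.31.
lentils + whole-barley bread with both tight: 0.2401 servings and 3.647 servings → $0.91.
lentils + oats with both targets exact would need a negative amount; discard.
whole-barley bread + oats with both tight: 3.602 servings and 0.6281 servings → $1.07.
So the least-cost plan costs $0.85.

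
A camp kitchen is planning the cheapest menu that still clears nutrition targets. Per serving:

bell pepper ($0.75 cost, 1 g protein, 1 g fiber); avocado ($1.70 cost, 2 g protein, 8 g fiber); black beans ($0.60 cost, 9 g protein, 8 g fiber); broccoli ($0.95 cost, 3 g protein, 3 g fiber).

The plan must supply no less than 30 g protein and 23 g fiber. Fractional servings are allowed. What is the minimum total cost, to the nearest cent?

At the optimum either one food covers both requirements or two foods hit both targets exactly; no other combination can be cheaper.
bell pepper only: max(30/1, 23/1) = 30 servings → $22.50.
avocado only: max(30/2, 23/8) = 15 servings → $25.50.
black beans only: max(30/9, 23/8) = 3.333 servings → $2.00.
broccoli only: max(30/3, 23/3) = 10 servings → $9.50.
bell pepper + avocado: the both-tight solution has a negative serving — not a feasible corner.
bell pepper + black beans: the both-tight solution has a negative serving — not a feasible corner.
bell pepper + broccoli (both tight): parallel constraints — no distinct corner.
avocado + black beans with both targets exact would need a negative amount; discard.
avocado + broccoli with both targets exact would need a negative amount; discard.
black beans + broccoli: intersection lies outside the first quadrant.
So the least-cost plan costs $2.00.

$2.00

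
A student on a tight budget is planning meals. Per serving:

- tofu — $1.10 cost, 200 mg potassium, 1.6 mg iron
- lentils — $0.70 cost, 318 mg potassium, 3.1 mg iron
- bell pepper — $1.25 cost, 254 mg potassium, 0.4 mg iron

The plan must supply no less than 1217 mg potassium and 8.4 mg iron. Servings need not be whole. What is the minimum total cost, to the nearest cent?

The cheapest plan sits at a corner of the feasible region — with two constraints it uses at most two foods.
tofu only: max(1217/200, 8.4/1.6) = 6.085 servings → $6.69.
lentils only: max(1217/318, 8.4/3.1) = 3.827 servings → $2.68.
bell pepper only: max(1217/254, 8.4/0.4) = 21 servings → $26.25.
tofu + lentils: the both-tight solution has a negative serving — not a feasible corner.
tofu + bell pepper with both tight: 5.045 servings and 0.8186 servings → $6.57.
lentils + bell pepper with both tight: 2.494 servings and 1.668 servings → $3.83.
Cheapest feasible corner: $2.68.

$2.68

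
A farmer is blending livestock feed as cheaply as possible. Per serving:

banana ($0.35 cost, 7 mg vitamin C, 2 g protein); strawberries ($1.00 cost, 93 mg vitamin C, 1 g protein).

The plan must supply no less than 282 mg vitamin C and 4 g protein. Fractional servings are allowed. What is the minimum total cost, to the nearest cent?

$3.17

For a min-cost LP with two ≥-constraints, a basic feasible solution has at most two positive variables.
banana only: max(282/7, 4/2) = 40.29 servings → $14.10.
strawberries only: max(282/93, 4/1) = 4 servings → $4.00.
banana + strawberries with both tight: 0.5028 servings and 2.994 servings → $3.17.
Cheapest feasible corner: $3.17.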